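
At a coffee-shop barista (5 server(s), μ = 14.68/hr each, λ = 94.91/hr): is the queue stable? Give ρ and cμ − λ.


Total capacity cμ = 5·14.68 = 73.40/hr
ρ = λ/(cμ) = 94.91/73.40 = 1.2931
Stable ⇔ ρ < 1: NO
Spare capacity = cμ − λ = 73.40 − 94.91 = -21.51/hr

Final: ρ = 1.2931; unstable; margin = -21.51/hr


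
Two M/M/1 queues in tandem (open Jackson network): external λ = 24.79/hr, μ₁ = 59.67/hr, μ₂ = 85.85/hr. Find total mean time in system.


Each node sees arrival rate λ = 24.79/hr (tandem ⇒ throughput preserved).
W₁ = 1/(μ₁−λ) = 1/(59.67−24.79) = 0.02867 hr
W₂ = 1/(μ₂−λ) = 1/(85.85−24.79) = 0.01638 hr
W_total = W₁ + W₂ = 0.02867 + 0.01638 = 0.04505 hr

Final: 0.04505 hr


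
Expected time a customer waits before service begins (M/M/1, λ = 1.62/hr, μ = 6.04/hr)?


ρ = 1.62/6.04 = 0.2682
Wq = ρ/(μ−λ) = 0.2682/(6.04 − 1.62) = 0.2682/4.42 = 0.06068 hr

Final: 0.06068 hr


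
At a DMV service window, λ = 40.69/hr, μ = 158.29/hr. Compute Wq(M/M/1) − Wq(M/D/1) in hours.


ρ = 40.69/158.29 = 0.2571
Wq(M/M/1) = ρ/(μ−λ) = 0.2571/117.60 = 0.002186 hr
Wq(M/D/1) = ρ/(2(μ−λ)) = 0.001093 hr
Savings = 0.002186 − 0.001093 = 0.001093 hr

Final: 0.001093 hr


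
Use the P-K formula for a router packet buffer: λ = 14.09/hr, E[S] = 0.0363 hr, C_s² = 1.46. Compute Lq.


ρ = λ·E[S] = 14.09·0.0363 = 0.5115
Lq = ρ²(1+C_s²)/(2(1−ρ)) = 0.2616·(1+1.46)/(2·0.4885)
= 0.2616·2.4600/0.9771 = 0.65864

Final: 0.65864


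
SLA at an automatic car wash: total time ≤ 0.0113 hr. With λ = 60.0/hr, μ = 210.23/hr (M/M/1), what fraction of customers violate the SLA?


W ~ Exponential(μ−λ) for M/M/1.
μ − λ = 210.23 − 60.0 = 150.2300
P(W > t) = e^{−(μ−λ)t} = e^{−1.6976} = 0.183123

Final: 0.183123


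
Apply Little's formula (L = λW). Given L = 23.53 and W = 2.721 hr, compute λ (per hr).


λ = L/W = 23.53/2.721 = 8.6476 /hr

Final: 8.6476 /hr


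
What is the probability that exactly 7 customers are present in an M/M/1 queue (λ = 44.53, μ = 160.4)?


ρ = 44.53/160.4 = 0.2776
P_n = (1−ρ)·ρ^n = (1 − 0.2776)·0.2776^7 = 0.7224·0.0001271 = 0.00009181

Final: 0.00009181


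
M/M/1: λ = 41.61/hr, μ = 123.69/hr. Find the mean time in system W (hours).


W = 1/(μ−λ) = 1/(123.69 − 41.61) = 1/82.08 = 0.01218 hr

Final: 0.01218 hr


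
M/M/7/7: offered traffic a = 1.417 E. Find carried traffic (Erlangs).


B(7,1.417) = 0.0005518 (Erlang-B)
Carried load = a(1 − B) = 1.417·(1 − 0.0005518) = 1.417·0.999448 = 1.4162 E

Final: 1.4162 Erlangs


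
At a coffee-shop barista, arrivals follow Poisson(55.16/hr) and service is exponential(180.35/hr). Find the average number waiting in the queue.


ρ = 55.16/180.35 = 0.3058
Lq = ρ²/(1−ρ) = 0.09354/0.6942 = 0.1348

Final: 0.1348


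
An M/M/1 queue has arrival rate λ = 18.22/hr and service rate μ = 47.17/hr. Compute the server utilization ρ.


ρ = λ/μ = 18.22/47.17 = 0.3863

Final: 0.3863


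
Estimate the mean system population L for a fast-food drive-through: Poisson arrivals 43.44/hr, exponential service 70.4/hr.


ρ = λ/μ = 43.44/70.4 = 0.6170
L = ρ/(1−ρ) = 0.6170/(1 − 0.6170) = 0.6170/0.3830 = 1.6113

Final: 1.6113


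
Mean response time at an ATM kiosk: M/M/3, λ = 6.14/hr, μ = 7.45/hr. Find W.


a = 0.8242; ρ = 0.2747; P₀ = 0.436220
Lq = P₀·a^c·ρ/(c!(1−ρ)²) = 0.02126
Wq = Lq/λ = 0.02126/6.14 = 0.003462 hr
W = Wq + 1/μ = 0.003462 + 0.13423 = 0.13769 hr

Final: 0.13769 hr


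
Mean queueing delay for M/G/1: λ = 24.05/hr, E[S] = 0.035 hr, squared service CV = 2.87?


ρ = λ·E[S] = 24.05·0.035 = 0.8418
E[S²] = E[S]²(1+C_s²) = 0.035²·(1+2.87) = 0.004741
Wq = λ·E[S²]/(2(1−ρ)) = 24.05·0.004741/(2·0.1582) = 0.36024 hr

Final: 0.36024 hr


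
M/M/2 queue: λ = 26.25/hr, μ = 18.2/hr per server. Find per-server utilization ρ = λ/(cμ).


ρ = λ/(cμ) = 26.25/(2·18.2) = 26.25/36.40 = 0.7212

Final: 0.7212


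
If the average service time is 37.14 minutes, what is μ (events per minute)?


μ = 1/(service time) in consistent units.
1 minute = 1 min, so μ = 1/37.14 = 0.02693 per minute

Final: 0.02693 /min


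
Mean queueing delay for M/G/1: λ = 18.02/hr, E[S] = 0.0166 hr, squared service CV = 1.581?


ρ = λ·E[S] = 18.02·0.0166 = 0.2991
E[S²] = E[S]²(1+C_s²) = 0.0166²·(1+1.581) = 0.0007112
Wq = λ·E[S²]/(2(1−ρ)) = 18.02·0.0007112/(2·0.7009) = 0.009143 hr

Final: 0.009143 hr


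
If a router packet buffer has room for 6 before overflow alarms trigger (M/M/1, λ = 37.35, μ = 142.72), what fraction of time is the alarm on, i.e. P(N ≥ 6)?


ρ = 37.35/142.72 = 0.2617
P(N ≥ n) = ρ^n = 0.2617^6 = 0.0003212

Final: 0.0003212


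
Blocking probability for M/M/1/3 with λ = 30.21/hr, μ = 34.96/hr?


ρ = λ/μ = 30.21/34.96 = 0.8641
P_K = (1−ρ)ρ^K/(1−ρ^(K+1)) = (0.1359·0.645265)/(1 − 0.557593)
= 0.087672/0.442407 = 0.198170

Final: 0.198170


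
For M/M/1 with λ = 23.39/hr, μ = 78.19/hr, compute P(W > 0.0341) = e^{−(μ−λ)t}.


W ~ Exponential(μ−λ) for M/M/1.
μ − λ = 78.19 − 23.39 = 54.8000
P(W > t) = e^{−(μ−λ)t} = e^{−1.8687} = 0.154327

Final: 0.154327


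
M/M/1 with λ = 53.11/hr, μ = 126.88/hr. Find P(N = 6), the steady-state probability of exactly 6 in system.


ρ = 53.11/126.88 = 0.4186
P_n = (1−ρ)·ρ^n = (1 − 0.4186)·0.4186^6 = 0.5814·0.005379 = 0.003127

Final: 0.003127


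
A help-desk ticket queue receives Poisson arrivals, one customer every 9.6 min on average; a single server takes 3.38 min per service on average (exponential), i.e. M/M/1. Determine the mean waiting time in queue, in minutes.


λ = 60/9.6 = 6.2500 /hr
μ = 60/3.38 = 17.7515 /hr
ρ = λ/μ = 6.2500/17.7515 = 0.3521
Wq = ρ/(μ−λ) = 0.3521/(17.7515−6.2500) = 0.03061 hr
In minutes: 0.03061·60 = 1.837 min

Final: 1.837 min


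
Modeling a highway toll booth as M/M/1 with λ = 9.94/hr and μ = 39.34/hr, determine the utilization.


ρ = λ/μ = 9.94/39.34 = 0.2527

Final: 0.2527


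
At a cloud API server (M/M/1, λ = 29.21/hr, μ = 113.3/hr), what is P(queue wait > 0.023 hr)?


ρ = 29.21/113.3 = 0.2578
P(Wq > t) = ρ·e^{−(μ−λ)t} = 0.2578·e^{−1.9341}
= 0.2578·0.144559 = 0.037269

Final: 0.037269


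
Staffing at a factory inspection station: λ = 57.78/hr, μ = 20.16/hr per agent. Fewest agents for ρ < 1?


Stability requires cμ > λ ⇔ c > λ/μ.
λ/μ = 57.78/20.16 = 2.8661
Minimum integer c = ⌊2.8661⌋ + 1 = 3
Check: 3·20.16 = 60.48 > 57.78, while 2·20.16 = 40.32 ≤ 57.78

Final: 3 servers


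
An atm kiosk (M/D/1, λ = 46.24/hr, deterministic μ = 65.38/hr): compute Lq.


ρ = 46.24/65.38 = 0.7072
M/D/1: Lq = ρ²/(2(1−ρ)) = 0.5002/(2·0.2928) = 0.85432

Final: 0.85432


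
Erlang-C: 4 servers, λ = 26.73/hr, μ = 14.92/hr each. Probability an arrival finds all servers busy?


a = λ/μ = 1.7916; ρ = a/4 = 0.4479
P₀ = 0.163073 (from M/M/c formula)
C(c,a) = [a^c/(c!(1−ρ))]·P₀ = [10.30198/(24·0.5521)]·0.163073
= 0.77747·0.163073 = 0.126784

Final: 0.126784


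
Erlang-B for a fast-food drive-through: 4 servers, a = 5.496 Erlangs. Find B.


B(c,a) = (a^c/c!) / Σ_{k=0}^{c} a^k/k!
a^4/4! = 38.016808
Σ terms (k=0..4): 1.00000 + 5.49600 + 15.10301 + 27.66871 + 38.01681 = 87.284527
B = 38.016808/87.284527 = 0.435550

Final: 0.435550


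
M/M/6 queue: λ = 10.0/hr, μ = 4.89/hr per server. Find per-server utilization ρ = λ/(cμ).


ρ = λ/(cμ) = 10.0/(6·4.89) = 10.0/29.34 = 0.3408

Final: 0.3408


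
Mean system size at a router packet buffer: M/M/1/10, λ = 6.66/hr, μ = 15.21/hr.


ρ = 6.66/15.21 = 0.4379
L = ρ[1 − (K+1)ρ^K + Kρ^(K+1)] / [(1−ρ)(1−ρ^(K+1))]
Numerator: 0.4379·(1 − 11·0.0002591 + 10·0.0001134) = 0.437119
Denominator: (0.5621)·(0.999887) = 0.562066
L = 0.437119/0.562066 = 0.7777

Final: 0.7777


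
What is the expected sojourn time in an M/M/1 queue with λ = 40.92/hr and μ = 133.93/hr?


W = 1/(μ−λ) = 1/(133.93 − 40.92) = 1/93.01 = 0.01075 hr

Final: 0.01075 hr


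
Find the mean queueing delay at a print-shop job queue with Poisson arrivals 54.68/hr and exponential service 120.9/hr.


ρ = 54.68/120.9 = 0.4523
Wq = ρ/(μ−λ) = 0.4523/(120.9 − 54.68) = 0.4523/66.22 = 0.006830 hr

Final: 0.006830 hr


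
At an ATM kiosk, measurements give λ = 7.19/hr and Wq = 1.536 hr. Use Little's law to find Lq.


Lq = λWq = 7.19·1.536 = 11.0438

Final: 11.0438


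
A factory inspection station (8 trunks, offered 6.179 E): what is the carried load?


B(8,6.179) = 0.131879 (Erlang-B)
Carried load = a(1 − B) = 6.179·(1 − 0.131879) = 6.179·0.868121 = 5.3641 E

Final: 5.3641 Erlangs


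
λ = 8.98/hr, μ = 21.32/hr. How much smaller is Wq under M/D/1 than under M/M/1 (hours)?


ρ = 8.98/21.32 = 0.4212
Wq(M/M/1) = ρ/(μ−λ) = 0.4212/12.34 = 0.03413 hr
Wq(M/D/1) = ρ/(2(μ−λ)) = 0.01707 hr
Savings = 0.03413 − 0.01707 = 0.01707 hr

Final: 0.01707 hr


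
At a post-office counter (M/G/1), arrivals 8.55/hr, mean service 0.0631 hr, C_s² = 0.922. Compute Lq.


ρ = λ·E[S] = 8.55·0.0631 = 0.5395
Lq = ρ²(1+C_s²)/(2(1−ρ)) = 0.2911·(1+0.922)/(2·0.4605)
= 0.2911·1.9220/0.9210 = 0.60742

Final: 0.60742


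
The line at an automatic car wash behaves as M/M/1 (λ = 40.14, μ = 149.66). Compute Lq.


ρ = 40.14/149.66 = 0.2682
Lq = ρ²/(1−ρ) = 0.07194/0.7318 = 0.09830

Final: 0.09830


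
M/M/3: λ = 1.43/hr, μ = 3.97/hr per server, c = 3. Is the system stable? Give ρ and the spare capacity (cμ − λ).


Total capacity cμ = 3·3.97 = 11.91/hr
ρ = λ/(cμ) = 1.43/11.91 = 0.1201
Stable ⇔ ρ < 1: YES
Spare capacity = cμ − λ = 11.91 − 1.43 = 10.48/hr

Final: ρ = 0.1201; stable; margin = 10.48/hr


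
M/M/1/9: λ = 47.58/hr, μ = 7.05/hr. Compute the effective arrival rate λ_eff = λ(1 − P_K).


ρ = 6.7489; P_K = (1−ρ)ρ^9/(1−ρ^10) = 0.851829
λ_eff = λ(1 − P_K) = 47.58·(1 − 0.851829) = 47.58·0.148171 = 7.0500 /hr

Final: 7.0500 /hr


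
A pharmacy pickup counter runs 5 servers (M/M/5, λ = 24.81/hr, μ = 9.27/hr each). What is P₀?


a = λ/μ = 24.81/9.27 = 2.6764; ρ = a/c = 0.5353
Σ_{k=0}^{4} a^k/k! (terms k=0..4) = 1.00000 + 2.67638 + 3.58149 + 3.19514 + 2.13785 = 12.59086
Tail: a^5/(5!(1−ρ)) = 137.32043/(120·0.4647) = 2.46240
P₀ = 1/(12.59086 + 2.46240) = 1/15.05325 = 0.066431

Final: 0.066431


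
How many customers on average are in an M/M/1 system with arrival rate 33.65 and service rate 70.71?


ρ = λ/μ = 33.65/70.71 = 0.4759
L = ρ/(1−ρ) = 0.4759/(1 − 0.4759) = 0.4759/0.5241 = 0.9080

Final: 0.9080


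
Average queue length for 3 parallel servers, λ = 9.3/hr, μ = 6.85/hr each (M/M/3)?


a = λ/μ = 1.3577; ρ = a/3 = 0.4526
P₀ = 0.247453
Lq = P₀·a^c·ρ / (c!·(1−ρ)²) = 0.247453·2.50252·0.4526/(6·0.29970)
= 0.15585

Final: 0.15585


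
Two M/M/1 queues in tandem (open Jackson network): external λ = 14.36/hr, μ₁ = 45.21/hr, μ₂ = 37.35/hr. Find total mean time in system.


Each node sees arrival rate λ = 14.36/hr (tandem ⇒ throughput preserved).
W₁ = 1/(μ₁−λ) = 1/(45.21−14.36) = 0.03241 hr
W₂ = 1/(μ₂−λ) = 1/(37.35−14.36) = 0.04350 hr
W_total = W₁ + W₂ = 0.03241 + 0.04350 = 0.07591 hr

Final: 0.07591 hr


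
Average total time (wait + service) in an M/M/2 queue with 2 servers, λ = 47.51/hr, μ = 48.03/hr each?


a = 0.9892; ρ = 0.4946; P₀ = 0.338163
Lq = P₀·a^c·ρ/(c!(1−ρ)²) = 0.32032
Wq = Lq/λ = 0.32032/47.51 = 0.006742 hr
W = Wq + 1/μ = 0.006742 + 0.02082 = 0.02756 hr

Final: 0.02756 hr


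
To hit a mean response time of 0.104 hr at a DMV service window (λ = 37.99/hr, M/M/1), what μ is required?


W = 1/(μ−λ) ⇒ μ − λ = 1/W = 1/0.104 = 9.6154
μ = λ + 1/W = 37.99 + 9.6154 = 47.6054 per hr

Final: 47.6054 /hr


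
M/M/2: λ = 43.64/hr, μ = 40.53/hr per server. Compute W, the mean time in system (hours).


a = 1.0767; ρ = 0.5384; P₀ = 0.300080
Lq = P₀·a^c·ρ/(c!(1−ρ)²) = 0.43945
Wq = Lq/λ = 0.43945/43.64 = 0.01007 hr
W = Wq + 1/μ = 0.01007 + 0.02467 = 0.03474 hr

Final: 0.03474 hr


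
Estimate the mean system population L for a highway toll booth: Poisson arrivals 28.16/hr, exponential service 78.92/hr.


ρ = λ/μ = 28.16/78.92 = 0.3568
L = ρ/(1−ρ) = 0.3568/(1 − 0.3568) = 0.3568/0.6432 = 0.5548

Final: 0.5548


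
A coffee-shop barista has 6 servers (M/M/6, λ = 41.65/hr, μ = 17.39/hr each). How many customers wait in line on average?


a = λ/μ = 2.3951; ρ = a/6 = 0.3992
P₀ = 0.090768
Lq = P₀·a^c·ρ / (c!·(1−ρ)²) = 0.090768·188.75243·0.3992/(720·0.36099)
= 0.02631

Final: 0.02631


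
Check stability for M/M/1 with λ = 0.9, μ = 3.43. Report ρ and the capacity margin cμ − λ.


Total capacity cμ = 1·3.43 = 3.43/hr
ρ = λ/(cμ) = 0.9/3.43 = 0.2624
Stable ⇔ ρ < 1: YES
Spare capacity = cμ − λ = 3.43 − 0.9 = 2.53/hr

Final: ρ = 0.2624; stable; margin = 2.53/hr


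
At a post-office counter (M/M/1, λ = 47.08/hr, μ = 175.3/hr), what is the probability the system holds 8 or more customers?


ρ = 47.08/175.3 = 0.2686
P(N ≥ n) = ρ^n = 0.2686^8 = 0.00002707

Final: 0.00002707


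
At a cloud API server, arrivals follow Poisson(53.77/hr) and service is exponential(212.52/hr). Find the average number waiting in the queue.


ρ = 53.77/212.52 = 0.2530
Lq = ρ²/(1−ρ) = 0.06401/0.7470 = 0.08570

Final: 0.08570


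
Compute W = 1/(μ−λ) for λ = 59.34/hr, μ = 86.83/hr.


W = 1/(μ−λ) = 1/(86.83 − 59.34) = 1/27.49 = 0.03638 hr

Final: 0.03638 hr


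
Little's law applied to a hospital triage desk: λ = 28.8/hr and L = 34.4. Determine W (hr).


W = L/λ = 34.4/28.8 = 1.1944 hr

Final: 1.1944 hr


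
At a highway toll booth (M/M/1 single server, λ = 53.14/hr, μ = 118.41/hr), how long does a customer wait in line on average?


ρ = 53.14/118.41 = 0.4488
Wq = ρ/(μ−λ) = 0.4488/(118.41 − 53.14) = 0.4488/65.27 = 0.006876 hr

Final: 0.006876 hr


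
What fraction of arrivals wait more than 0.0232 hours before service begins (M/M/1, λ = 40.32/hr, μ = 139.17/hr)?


ρ = 40.32/139.17 = 0.2897
P(Wq > t) = ρ·e^{−(μ−λ)t} = 0.2897·e^{−2.2933}
= 0.2897·0.100931 = 0.029241

Final: 0.029241


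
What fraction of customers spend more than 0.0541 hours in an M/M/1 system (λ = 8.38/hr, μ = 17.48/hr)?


W ~ Exponential(μ−λ) for M/M/1.
μ − λ = 17.48 − 8.38 = 9.1000
P(W > t) = e^{−(μ−λ)t} = e^{−0.4923} = 0.611213

Final: 0.611213


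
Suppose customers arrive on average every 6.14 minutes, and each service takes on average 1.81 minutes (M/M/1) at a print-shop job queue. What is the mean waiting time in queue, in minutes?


λ = 60/6.14 = 9.7720 /hr
μ = 60/1.81 = 33.1492 /hr
ρ = λ/μ = 9.7720/33.1492 = 0.2948
Wq = ρ/(μ−λ) = 0.2948/(33.1492−9.7720) = 0.01261 hr
In minutes: 0.01261·60 = 0.7566 min

Final: 0.7566 min


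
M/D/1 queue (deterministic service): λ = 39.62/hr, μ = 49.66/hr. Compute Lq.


ρ = 39.62/49.66 = 0.7978
M/D/1: Lq = ρ²/(2(1−ρ)) = 0.6365/(2·0.2022) = 1.57419

Final: 1.57419


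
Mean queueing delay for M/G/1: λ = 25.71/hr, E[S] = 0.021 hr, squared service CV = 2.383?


ρ = λ·E[S] = 25.71·0.021 = 0.5399
E[S²] = E[S]²(1+C_s²) = 0.021²·(1+2.383) = 0.001492
Wq = λ·E[S²]/(2(1−ρ)) = 25.71·0.001492/(2·0.4601) = 0.04168 hr

Final: 0.04168 hr


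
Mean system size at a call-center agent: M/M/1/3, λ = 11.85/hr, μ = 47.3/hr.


ρ = 11.85/47.3 = 0.2505
L = ρ[1 − (K+1)ρ^K + Kρ^(K+1)] / [(1−ρ)(1−ρ^(K+1))]
Numerator: 0.2505·(1 − 4·0.015724 + 3·0.003939) = 0.237732
Denominator: (0.7495)·(0.996061) = 0.746519
L = 0.237732/0.746519 = 0.3185

Final: 0.3185


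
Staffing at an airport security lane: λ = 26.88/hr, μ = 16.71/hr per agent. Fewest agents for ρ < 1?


Stability requires cμ > λ ⇔ c > λ/μ.
λ/μ = 26.88/16.71 = 1.6086
Minimum integer c = ⌊1.6086⌋ + 1 = 2
Check: 2·16.71 = 33.42 > 26.88, while 1·16.71 = 16.71 ≤ 26.88

Final: 2 servers


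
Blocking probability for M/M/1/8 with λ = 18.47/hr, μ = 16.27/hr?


ρ = λ/μ = 18.47/16.27 = 1.1352
P_K = (1−ρ)ρ^K/(1−ρ^(K+1)) = (-0.1352·2.758257)/(1 − 3.131224)
= -0.372967/-2.131224 = 0.175001

Final: 0.175001


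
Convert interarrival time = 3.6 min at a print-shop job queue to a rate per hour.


λ = 1/(interarrival time) in consistent units.
1 hour = 60 min, so λ = 60/3.6 = 16.6667 per hour

Final: 16.6667 /hr


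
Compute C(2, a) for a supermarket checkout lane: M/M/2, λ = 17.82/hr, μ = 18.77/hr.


a = λ/μ = 0.9494; ρ = a/2 = 0.4747
P₀ = 0.356214 (from M/M/c formula)
C(c,a) = [a^c/(c!(1−ρ))]·P₀ = [0.90134/(2·0.5253)]·0.356214
= 0.85791·0.356214 = 0.305601

Final: 0.305601


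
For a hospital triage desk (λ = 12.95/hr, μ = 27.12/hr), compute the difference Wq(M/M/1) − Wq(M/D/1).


ρ = 12.95/27.12 = 0.4775
Wq(M/M/1) = ρ/(μ−λ) = 0.4775/14.17 = 0.03370 hr
Wq(M/D/1) = ρ/(2(μ−λ)) = 0.01685 hr
Savings = 0.03370 − 0.01685 = 0.01685 hr

Final: 0.01685 hr


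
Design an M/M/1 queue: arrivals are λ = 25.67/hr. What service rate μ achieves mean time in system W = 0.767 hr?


W = 1/(μ−λ) ⇒ μ − λ = 1/W = 1/0.767 = 1.3038
μ = λ + 1/W = 25.67 + 1.3038 = 26.9738 per hr

Final: 26.9738 /hr


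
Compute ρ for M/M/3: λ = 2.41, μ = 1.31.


ρ = λ/(cμ) = 2.41/(3·1.31) = 2.41/3.93 = 0.6132

Final: 0.6132


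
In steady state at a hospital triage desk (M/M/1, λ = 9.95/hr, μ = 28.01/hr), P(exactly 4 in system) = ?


ρ = 9.95/28.01 = 0.3552
P_n = (1−ρ)·ρ^n = (1 − 0.3552)·0.3552^4 = 0.6448·0.015924 = 0.010267

Final: 0.010267


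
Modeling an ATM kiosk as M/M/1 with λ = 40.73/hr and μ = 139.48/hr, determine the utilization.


ρ = λ/μ = 40.73/139.48 = 0.2920

Final: 0.2920


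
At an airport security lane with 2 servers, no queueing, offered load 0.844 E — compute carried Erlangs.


B(2,0.844) = 0.161882 (Erlang-B)
Carried load = a(1 − B) = 0.844·(1 − 0.161882) = 0.844·0.838118 = 0.7074 E

Final: 0.7074 Erlangs


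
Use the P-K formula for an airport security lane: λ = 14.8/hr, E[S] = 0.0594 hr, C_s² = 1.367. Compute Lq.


ρ = λ·E[S] = 14.8·0.0594 = 0.8791
Lq = ρ²(1+C_s²)/(2(1−ρ)) = 0.7729·(1+1.367)/(2·0.1209)
= 0.7729·2.3670/0.2418 = 7.56676

Final: 7.56676


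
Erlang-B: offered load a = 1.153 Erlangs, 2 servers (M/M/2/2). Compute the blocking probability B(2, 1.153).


B(c,a) = (a^c/c!) / Σ_{k=0}^{c} a^k/k!
a^2/2! = 0.664705
Σ terms (k=0..2): 1.00000 + 1.15300 + 0.66470 = 2.817705
B = 0.664705/2.817705 = 0.235903

Final: 0.235903


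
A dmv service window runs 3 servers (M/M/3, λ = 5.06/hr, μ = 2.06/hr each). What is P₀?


a = λ/μ = 5.06/2.06 = 2.4563; ρ = a/c = 0.8188
Σ_{k=0}^{2} a^k/k! (terms k=0..2) = 1.00000 + 2.45631 + 3.01673 = 6.47304
Tail: a^3/(3!(1−ρ)) = 14.82006/(6·0.1812) = 13.62916
P₀ = 1/(6.47304 + 13.62916) = 1/20.10220 = 0.049746

Final: 0.049746


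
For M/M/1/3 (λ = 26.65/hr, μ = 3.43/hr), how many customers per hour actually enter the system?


ρ = 7.7697; P_K = (1−ρ)ρ^3/(1−ρ^4) = 0.871534
λ_eff = λ(1 − P_K) = 26.65·(1 − 0.871534) = 26.65·0.128466 = 3.4236 /hr

Final: 3.4236 /hr


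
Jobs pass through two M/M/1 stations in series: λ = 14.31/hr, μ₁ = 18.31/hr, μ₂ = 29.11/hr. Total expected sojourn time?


Each node sees arrival rate λ = 14.31/hr (tandem ⇒ throughput preserved).
W₁ = 1/(μ₁−λ) = 1/(18.31−14.31) = 0.25000 hr
W₂ = 1/(μ₂−λ) = 1/(29.11−14.31) = 0.06757 hr
W_total = W₁ + W₂ = 0.25000 + 0.06757 = 0.31757 hr

Final: 0.31757 hr


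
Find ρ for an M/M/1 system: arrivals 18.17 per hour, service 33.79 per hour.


ρ = λ/μ = 18.17/33.79 = 0.5377

Final: 0.5377


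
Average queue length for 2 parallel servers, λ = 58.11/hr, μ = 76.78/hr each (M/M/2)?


a = λ/μ = 0.7568; ρ = a/2 = 0.3784
P₀ = 0.450938
Lq = P₀·a^c·ρ / (c!·(1−ρ)²) = 0.450938·0.57280·0.3784/(2·0.38636)
= 0.12649

Final: 0.12649


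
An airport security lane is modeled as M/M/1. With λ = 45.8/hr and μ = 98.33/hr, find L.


ρ = λ/μ = 45.8/98.33 = 0.4658
L = ρ/(1−ρ) = 0.4658/(1 − 0.4658) = 0.4658/0.5342 = 0.8719

Final: 0.8719


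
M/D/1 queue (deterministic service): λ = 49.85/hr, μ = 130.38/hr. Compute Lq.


ρ = 49.85/130.38 = 0.3823
M/D/1: Lq = ρ²/(2(1−ρ)) = 0.1462/(2·0.6177) = 0.11834

Final: 0.11834


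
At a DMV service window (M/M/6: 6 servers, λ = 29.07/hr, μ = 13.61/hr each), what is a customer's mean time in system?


a = 2.1359; ρ = 0.3560; P₀ = 0.117874
Lq = P₀·a^c·ρ/(c!(1−ρ)²) = 0.01334
Wq = Lq/λ = 0.01334/29.07 = 0.0004590 hr
W = Wq + 1/μ = 0.0004590 + 0.07348 = 0.07393 hr

Final: 0.07393 hr


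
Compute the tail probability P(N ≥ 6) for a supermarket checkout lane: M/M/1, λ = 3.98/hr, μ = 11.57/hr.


ρ = 3.98/11.57 = 0.3440
P(N ≥ n) = ρ^n = 0.3440^6 = 0.001657

Final: 0.001657


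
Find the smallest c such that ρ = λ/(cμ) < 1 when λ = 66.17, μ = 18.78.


Stability requires cμ > λ ⇔ c > λ/μ.
λ/μ = 66.17/18.78 = 3.5234
Minimum integer c = ⌊3.5234⌋ + 1 = 4
Check: 4·18.78 = 75.12 > 66.17, while 3·18.78 = 56.34 ≤ 66.17

Final: 4 servers


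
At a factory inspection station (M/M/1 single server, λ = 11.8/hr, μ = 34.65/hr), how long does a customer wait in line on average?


ρ = 11.8/34.65 = 0.3405
Wq = ρ/(μ−λ) = 0.3405/(34.65 − 11.8) = 0.3405/22.85 = 0.01490 hr

Final: 0.01490 hr


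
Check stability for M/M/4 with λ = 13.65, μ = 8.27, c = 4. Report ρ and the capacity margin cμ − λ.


Total capacity cμ = 4·8.27 = 33.08/hr
ρ = λ/(cμ) = 13.65/33.08 = 0.4126
Stable ⇔ ρ < 1: YES
Spare capacity = cμ − λ = 33.08 − 13.65 = 19.43/hr

Final: ρ = 0.4126; stable; margin = 19.43/hr


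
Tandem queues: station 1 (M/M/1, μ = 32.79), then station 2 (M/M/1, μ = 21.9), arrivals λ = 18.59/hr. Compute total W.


Each node sees arrival rate λ = 18.59/hr (tandem ⇒ throughput preserved).
W₁ = 1/(μ₁−λ) = 1/(32.79−18.59) = 0.07042 hr
W₂ = 1/(μ₂−λ) = 1/(21.9−18.59) = 0.30211 hr
W_total = W₁ + W₂ = 0.07042 + 0.30211 = 0.37254 hr

Final: 0.37254 hr


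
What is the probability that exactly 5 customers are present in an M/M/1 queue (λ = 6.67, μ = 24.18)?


ρ = 6.67/24.18 = 0.2758
P_n = (1−ρ)·ρ^n = (1 − 0.2758)·0.2758^5 = 0.7242·0.001597 = 0.001157

Final: 0.001157


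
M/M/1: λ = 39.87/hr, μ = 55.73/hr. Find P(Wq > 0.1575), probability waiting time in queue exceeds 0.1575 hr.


ρ = 39.87/55.73 = 0.7154
P(Wq > t) = ρ·e^{−(μ−λ)t} = 0.7154·e^{−2.4979}
= 0.7154·0.082253 = 0.058845

Final: 0.058845


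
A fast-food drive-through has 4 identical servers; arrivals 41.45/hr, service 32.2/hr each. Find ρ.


ρ = λ/(cμ) = 41.45/(4·32.2) = 41.45/128.80 = 0.3218

Final: 0.3218


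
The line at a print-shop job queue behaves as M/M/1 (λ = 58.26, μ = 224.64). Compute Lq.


ρ = 58.26/224.64 = 0.2593
Lq = ρ²/(1−ρ) = 0.06726/0.7407 = 0.09081

Final: 0.09081


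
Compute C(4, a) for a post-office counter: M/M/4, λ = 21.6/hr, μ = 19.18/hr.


a = λ/μ = 1.1262; ρ = a/4 = 0.2815
P₀ = 0.323453 (from M/M/c formula)
C(c,a) = [a^c/(c!(1−ρ))]·P₀ = [1.60850/(24·0.7185)]·0.323453
= 0.09328·0.323453 = 0.030173

Final: 0.030173


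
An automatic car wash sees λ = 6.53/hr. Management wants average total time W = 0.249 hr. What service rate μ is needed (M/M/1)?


W = 1/(μ−λ) ⇒ μ − λ = 1/W = 1/0.249 = 4.0161
μ = λ + 1/W = 6.53 + 4.0161 = 10.5461 per hr

Final: 10.5461 /hr


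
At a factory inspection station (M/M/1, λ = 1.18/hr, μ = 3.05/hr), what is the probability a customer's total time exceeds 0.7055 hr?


W ~ Exponential(μ−λ) for M/M/1.
μ − λ = 3.05 − 1.18 = 1.8700
P(W > t) = e^{−(μ−λ)t} = e^{−1.3193} = 0.267326

Final: 0.267326


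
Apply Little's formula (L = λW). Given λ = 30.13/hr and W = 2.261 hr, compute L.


L = λW = 30.13·2.261 = 68.1239

Final: 68.1239


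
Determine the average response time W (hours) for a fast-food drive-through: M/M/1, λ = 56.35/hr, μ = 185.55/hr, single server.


W = 1/(μ−λ) = 1/(185.55 − 56.35) = 1/129.20 = 0.007740 hr

Final: 0.007740 hr


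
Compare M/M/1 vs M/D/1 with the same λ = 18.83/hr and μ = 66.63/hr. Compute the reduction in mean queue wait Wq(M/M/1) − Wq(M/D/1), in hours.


ρ = 18.83/66.63 = 0.2826
Wq(M/M/1) = ρ/(μ−λ) = 0.2826/47.80 = 0.005912 hr
Wq(M/D/1) = ρ/(2(μ−λ)) = 0.002956 hr
Savings = 0.005912 − 0.002956 = 0.002956 hr

Final: 0.002956 hr


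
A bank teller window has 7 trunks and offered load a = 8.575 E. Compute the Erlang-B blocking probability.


B(c,a) = (a^c/c!) / Σ_{k=0}^{c} a^k/k!
a^7/7! = 676.407422
Σ terms (k=0..7): 1.00000 + 8.57500 + 36.76531 + 105.08752 + 225.28137 + 386.35754 + 552.16932 + 676.40742 = 1991.643489
B = 676.407422/1991.643489 = 0.339623

Final: 0.339623


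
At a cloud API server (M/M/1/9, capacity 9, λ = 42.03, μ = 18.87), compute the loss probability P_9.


ρ = λ/μ = 42.03/18.87 = 2.2273
P_K = (1−ρ)ρ^K/(1−ρ^(K+1)) = (-1.2273·1349.234410)/(1 − 3005.210506)
= -1655.976096/-3004.210506 = 0.551218

Final: 0.551218


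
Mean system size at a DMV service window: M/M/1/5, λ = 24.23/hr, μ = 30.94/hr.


ρ = 24.23/30.94 = 0.7831
L = ρ[1 − (K+1)ρ^K + Kρ^(K+1)] / [(1−ρ)(1−ρ^(K+1))]
Numerator: 0.7831·(1 − 6·0.294554 + 5·0.230674) = 0.302322
Denominator: (0.2169)·(0.769326) = 0.166845
L = 0.302322/0.166845 = 1.8120

Final: 1.8120


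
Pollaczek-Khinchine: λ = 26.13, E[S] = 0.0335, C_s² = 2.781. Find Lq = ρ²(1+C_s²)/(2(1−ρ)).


ρ = λ·E[S] = 26.13·0.0335 = 0.8754
Lq = ρ²(1+C_s²)/(2(1−ρ)) = 0.7662·(1+2.781)/(2·0.1246)
= 0.7662·3.7810/0.2493 = 11.62172

Final: 11.62172


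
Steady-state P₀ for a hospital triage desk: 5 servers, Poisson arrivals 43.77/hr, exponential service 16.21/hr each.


a = λ/μ = 43.77/16.21 = 2.7002; ρ = a/c = 0.5400
Σ_{k=0}^{4} a^k/k! (terms k=0..4) = 1.00000 + 2.70019 + 3.64550 + 3.28117 + 2.21494 = 12.84180
Tail: a^5/(5!(1−ρ)) = 143.53825/(120·0.4600) = 2.60054
P₀ = 1/(12.84180 + 2.60054) = 1/15.44234 = 0.064757

Final: 0.064757


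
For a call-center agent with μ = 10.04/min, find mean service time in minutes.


Mean service time = 1/μ = 1/10.04 minute = 0.09960 minute
In minutes: 0.09960 × 1 = 0.09960 min

Final: 0.09960 min


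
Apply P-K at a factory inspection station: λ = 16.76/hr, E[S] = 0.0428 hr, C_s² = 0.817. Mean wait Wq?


ρ = λ·E[S] = 16.76·0.0428 = 0.7173
E[S²] = E[S]²(1+C_s²) = 0.0428²·(1+0.817) = 0.003328
Wq = λ·E[S²]/(2(1−ρ)) = 16.76·0.003328/(2·0.2827) = 0.09867 hr

Final: 0.09867 hr


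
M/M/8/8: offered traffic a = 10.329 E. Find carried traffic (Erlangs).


B(8,10.329) = 0.353457 (Erlang-B)
Carried load = a(1 − B) = 10.329·(1 − 0.353457) = 10.329·0.646543 = 6.6781 E

Final: 6.6781 Erlangs


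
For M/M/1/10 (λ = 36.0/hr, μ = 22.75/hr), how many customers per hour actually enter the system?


ρ = 1.5824; P_K = (1−ρ)ρ^10/(1−ρ^11) = 0.370433
λ_eff = λ(1 − P_K) = 36.0·(1 − 0.370433) = 36.0·0.629567 = 22.6644 /hr

Final: 22.6644 /hr


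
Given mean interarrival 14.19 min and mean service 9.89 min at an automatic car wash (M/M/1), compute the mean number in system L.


λ = 60/14.19 = 4.2283 /hr
μ = 60/9.89 = 6.0667 /hr
ρ = λ/μ = 4.2283/6.0667 = 0.6970
L = ρ/(1−ρ) = 0.6970/0.3030 = 2.3000

Final: 2.3000


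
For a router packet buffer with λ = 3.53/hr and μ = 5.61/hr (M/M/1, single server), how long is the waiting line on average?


ρ = 3.53/5.61 = 0.6292
Lq = ρ²/(1−ρ) = 0.3959/0.3708 = 1.0679

Final: 1.0679


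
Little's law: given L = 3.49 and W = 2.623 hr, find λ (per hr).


λ = L/W = 3.49/2.623 = 1.3305 /hr

Final: 1.3305 /hr


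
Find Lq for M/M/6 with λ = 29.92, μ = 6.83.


a = λ/μ = 4.3807; ρ = a/6 = 0.7301
P₀ = 0.010622
Lq = P₀·a^c·ρ / (c!·(1−ρ)²) = 0.010622·7067.16633·0.7301/(720·0.07284)
= 1.04506

Final: 1.04506


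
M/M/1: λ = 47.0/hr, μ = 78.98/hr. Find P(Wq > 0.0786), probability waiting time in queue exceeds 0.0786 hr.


ρ = 47.0/78.98 = 0.5951
P(Wq > t) = ρ·e^{−(μ−λ)t} = 0.5951·e^{−2.5136}
= 0.5951·0.080974 = 0.048187

Final: 0.048187


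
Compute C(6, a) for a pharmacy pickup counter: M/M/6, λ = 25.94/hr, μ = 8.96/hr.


a = λ/μ = 2.8951; ρ = a/6 = 0.4825
P₀ = 0.054548 (from M/M/c formula)
C(c,a) = [a^c/(c!(1−ρ))]·P₀ = [588.80538/(720·0.5175)]·0.054548
= 1.58031·0.054548 = 0.086203

Final: 0.086203


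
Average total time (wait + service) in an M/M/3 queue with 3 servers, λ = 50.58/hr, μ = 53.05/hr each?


a = 0.9534; ρ = 0.3178; P₀ = 0.381721
Lq = P₀·a^c·ρ/(c!(1−ρ)²) = 0.03766
Wq = Lq/λ = 0.03766/50.58 = 0.0007445 hr
W = Wq + 1/μ = 0.0007445 + 0.01885 = 0.01959 hr

Final: 0.01959 hr


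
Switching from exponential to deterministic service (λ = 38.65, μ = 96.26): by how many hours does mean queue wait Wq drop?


ρ = 38.65/96.26 = 0.4015
Wq(M/M/1) = ρ/(μ−λ) = 0.4015/57.61 = 0.006970 hr
Wq(M/D/1) = ρ/(2(μ−λ)) = 0.003485 hr
Savings = 0.006970 − 0.003485 = 0.003485 hr

Final: 0.003485 hr


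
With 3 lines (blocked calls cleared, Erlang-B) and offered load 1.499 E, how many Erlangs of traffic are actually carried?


B(3,1.499) = 0.134176 (Erlang-B)
Carried load = a(1 − B) = 1.499·(1 − 0.134176) = 1.499·0.865824 = 1.2979 E

Final: 1.2979 Erlangs


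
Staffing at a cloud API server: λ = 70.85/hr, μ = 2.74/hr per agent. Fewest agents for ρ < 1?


Stability requires cμ > λ ⇔ c > λ/μ.
λ/μ = 70.85/2.74 = 25.8577
Minimum integer c = ⌊25.8577⌋ + 1 = 26
Check: 26·2.74 = 71.24 > 70.85, while 25·2.74 = 68.50 ≤ 70.85

Final: 26 servers


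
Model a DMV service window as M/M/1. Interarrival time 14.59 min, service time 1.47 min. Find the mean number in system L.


λ = 60/14.59 = 4.1124 /hr
μ = 60/1.47 = 40.8163 /hr
ρ = λ/μ = 4.1124/40.8163 = 0.1008
L = ρ/(1−ρ) = 0.1008/0.8992 = 0.1120

Final: 0.1120


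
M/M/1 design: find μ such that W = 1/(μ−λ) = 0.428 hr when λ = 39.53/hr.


W = 1/(μ−λ) ⇒ μ − λ = 1/W = 1/0.428 = 2.3364
μ = λ + 1/W = 39.53 + 2.3364 = 41.8664 per hr

Final: 41.8664 /hr


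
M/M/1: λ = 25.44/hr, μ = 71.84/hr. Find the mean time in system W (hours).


W = 1/(μ−λ) = 1/(71.84 − 25.44) = 1/46.40 = 0.02155 hr

Final: 0.02155 hr


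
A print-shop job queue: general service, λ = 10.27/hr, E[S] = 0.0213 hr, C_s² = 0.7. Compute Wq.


ρ = λ·E[S] = 10.27·0.0213 = 0.2188
E[S²] = E[S]²(1+C_s²) = 0.0213²·(1+0.7) = 0.0007713
Wq = λ·E[S²]/(2(1−ρ)) = 10.27·0.0007713/(2·0.7812) = 0.005069 hr

Final: 0.005069 hr


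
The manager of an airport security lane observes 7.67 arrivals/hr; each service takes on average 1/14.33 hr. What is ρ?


ρ = λ/μ = 7.67/14.33 = 0.5352

Final: 0.5352


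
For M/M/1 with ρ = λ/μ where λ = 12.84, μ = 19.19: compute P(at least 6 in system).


ρ = 12.84/19.19 = 0.6691
P(N ≥ n) = ρ^n = 0.6691^6 = 0.089731

Final: 0.089731


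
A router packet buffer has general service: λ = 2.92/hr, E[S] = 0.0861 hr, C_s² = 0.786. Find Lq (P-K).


ρ = λ·E[S] = 2.92·0.0861 = 0.2514
Lq = ρ²(1+C_s²)/(2(1−ρ)) = 0.06321·(1+0.786)/(2·0.7486)
= 0.06321·1.7860/1.4972 = 0.07540

Final: 0.07540


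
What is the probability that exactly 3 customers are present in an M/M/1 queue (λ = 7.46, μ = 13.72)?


ρ = 7.46/13.72 = 0.5437
P_n = (1−ρ)·ρ^n = (1 − 0.5437)·0.5437^3 = 0.4563·0.160751 = 0.073346

Final: 0.073346


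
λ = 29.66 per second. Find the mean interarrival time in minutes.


Mean interarrival time = 1/λ = 1/29.66 second = 0.03372 second
In minutes: 0.03372 × 0.0166667 = 0.0005619 min

Final: 0.0005619 min


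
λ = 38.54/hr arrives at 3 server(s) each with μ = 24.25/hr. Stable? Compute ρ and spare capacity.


Total capacity cμ = 3·24.25 = 72.75/hr
ρ = λ/(cμ) = 38.54/72.75 = 0.5298
Stable ⇔ ρ < 1: YES
Spare capacity = cμ − λ = 72.75 − 38.54 = 34.21/hr

Final: ρ = 0.5298; stable; margin = 34.21/hr


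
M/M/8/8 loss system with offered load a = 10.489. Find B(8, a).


B(c,a) = (a^c/c!) / Σ_{k=0}^{c} a^k/k!
a^8/8! = 3633.725862
Σ terms (k=0..8): 1.00000 + 10.48900 + 55.00956 + 192.33176 + 504.34196 + 1058.00856 + 1849.57530 + 2771.45647 + 3633.72586 = 10075.938463
B = 3633.725862/10075.938463 = 0.360634

Final: 0.360634


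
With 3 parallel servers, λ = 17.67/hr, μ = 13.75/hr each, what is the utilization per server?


ρ = λ/(cμ) = 17.67/(3·13.75) = 17.67/41.25 = 0.4284

Final: 0.4284


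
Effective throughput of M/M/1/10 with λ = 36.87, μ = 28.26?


ρ = 1.3047; P_K = (1−ρ)ρ^10/(1−ρ^11) = 0.246759
λ_eff = λ(1 − P_K) = 36.87·(1 − 0.246759) = 36.87·0.753241 = 27.7720 /hr

Final: 27.7720 /hr


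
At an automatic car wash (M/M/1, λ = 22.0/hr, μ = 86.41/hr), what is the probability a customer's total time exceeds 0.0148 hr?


W ~ Exponential(μ−λ) for M/M/1.
μ − λ = 86.41 − 22.0 = 64.4100
P(W > t) = e^{−(μ−λ)t} = e^{−0.9533} = 0.385479

Final: 0.385479


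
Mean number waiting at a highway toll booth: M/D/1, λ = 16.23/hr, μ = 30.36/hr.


ρ = 16.23/30.36 = 0.5346
M/D/1: Lq = ρ²/(2(1−ρ)) = 0.2858/(2·0.4654) = 0.30702

Final: 0.30702


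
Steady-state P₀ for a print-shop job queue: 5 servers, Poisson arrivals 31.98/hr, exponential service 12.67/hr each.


a = λ/μ = 31.98/12.67 = 2.5241; ρ = a/c = 0.5048
Σ_{k=0}^{4} a^k/k! (terms k=0..4) = 1.00000 + 2.52407 + 3.18547 + 2.68012 + 1.69120 = 11.08087
Tail: a^5/(5!(1−ρ)) = 102.44935/(120·0.4952) = 1.72409
P₀ = 1/(11.08087 + 1.72409) = 1/12.80496 = 0.078095

Final: 0.078095


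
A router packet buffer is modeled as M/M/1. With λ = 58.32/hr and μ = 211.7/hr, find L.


ρ = λ/μ = 58.32/211.7 = 0.2755
L = ρ/(1−ρ) = 0.2755/(1 − 0.2755) = 0.2755/0.7245 = 0.3802

Final: 0.3802


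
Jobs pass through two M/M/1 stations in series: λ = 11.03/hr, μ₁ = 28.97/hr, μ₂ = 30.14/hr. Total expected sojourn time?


Each node sees arrival rate λ = 11.03/hr (tandem ⇒ throughput preserved).
W₁ = 1/(μ₁−λ) = 1/(28.97−11.03) = 0.05574 hr
W₂ = 1/(μ₂−λ) = 1/(30.14−11.03) = 0.05233 hr
W_total = W₁ + W₂ = 0.05574 + 0.05233 = 0.10807 hr

Final: 0.10807 hr


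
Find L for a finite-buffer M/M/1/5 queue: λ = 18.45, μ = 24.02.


ρ = 18.45/24.02 = 0.7681
L = ρ[1 − (K+1)ρ^K + Kρ^(K+1)] / [(1−ρ)(1−ρ^(K+1))]
Numerator: 0.7681·(1 − 6·0.267373 + 5·0.205372) = 0.324620
Denominator: (0.2319)·(0.794628) = 0.184266
L = 0.324620/0.184266 = 1.7617

Final: 1.7617


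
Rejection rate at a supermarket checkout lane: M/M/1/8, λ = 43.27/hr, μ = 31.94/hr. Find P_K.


ρ = λ/μ = 43.27/31.94 = 1.3547
P_K = (1−ρ)ρ^K/(1−ρ^(K+1)) = (-0.3547·11.345297)/(1 − 15.369787)
= -4.024490/-14.369787 = 0.280066

Final: 0.280066


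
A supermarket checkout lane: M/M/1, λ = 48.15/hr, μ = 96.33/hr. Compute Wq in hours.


ρ = 48.15/96.33 = 0.4998
Wq = ρ/(μ−λ) = 0.4998/(96.33 − 48.15) = 0.4998/48.18 = 0.01037 hr

Final: 0.01037 hr


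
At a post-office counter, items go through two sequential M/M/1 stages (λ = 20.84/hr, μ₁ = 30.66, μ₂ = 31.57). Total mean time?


Each node sees arrival rate λ = 20.84/hr (tandem ⇒ throughput preserved).
W₁ = 1/(μ₁−λ) = 1/(30.66−20.84) = 0.10183 hr
W₂ = 1/(μ₂−λ) = 1/(31.57−20.84) = 0.09320 hr
W_total = W₁ + W₂ = 0.10183 + 0.09320 = 0.19503 hr

Final: 0.19503 hr


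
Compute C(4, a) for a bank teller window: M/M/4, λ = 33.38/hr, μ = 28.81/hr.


a = λ/μ = 1.1586; ρ = a/4 = 0.2897
P₀ = 0.313012 (from M/M/c formula)
C(c,a) = [a^c/(c!(1−ρ))]·P₀ = [1.80207/(24·0.7103)]·0.313012
= 0.10570·0.313012 = 0.033087

Final: 0.033087


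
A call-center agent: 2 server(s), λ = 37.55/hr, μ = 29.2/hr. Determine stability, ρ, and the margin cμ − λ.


Total capacity cμ = 2·29.2 = 58.40/hr
ρ = λ/(cμ) = 37.55/58.40 = 0.6430
Stable ⇔ ρ < 1: YES
Spare capacity = cμ − λ = 58.40 − 37.55 = 20.85/hr

Final: ρ = 0.6430; stable; margin = 20.85/hr


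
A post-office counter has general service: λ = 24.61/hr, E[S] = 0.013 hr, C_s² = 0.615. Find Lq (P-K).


ρ = λ·E[S] = 24.61·0.013 = 0.3199
Lq = ρ²(1+C_s²)/(2(1−ρ)) = 0.1024·(1+0.615)/(2·0.6801)
= 0.1024·1.6150/1.3601 = 0.12153

Final: 0.12153


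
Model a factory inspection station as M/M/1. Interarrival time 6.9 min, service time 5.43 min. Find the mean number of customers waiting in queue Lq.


λ = 60/6.9 = 8.6957 /hr
μ = 60/5.43 = 11.0497 /hr
ρ = λ/μ = 8.6957/11.0497 = 0.7870
Lq = ρ²/(1−ρ) = 0.6193/0.2130 = 2.9069

Final: 2.9069


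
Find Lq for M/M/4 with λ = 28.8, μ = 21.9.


a = λ/μ = 1.3151; ρ = a/4 = 0.3288
P₀ = 0.267060
Lq = P₀·a^c·ρ / (c!·(1−ρ)²) = 0.267060·2.99084·0.3288/(24·0.45055)
= 0.02428

Final: 0.02428


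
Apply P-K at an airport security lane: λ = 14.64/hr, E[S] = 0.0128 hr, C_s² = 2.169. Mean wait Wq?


ρ = λ·E[S] = 14.64·0.0128 = 0.1874
E[S²] = E[S]²(1+C_s²) = 0.0128²·(1+2.169) = 0.0005192
Wq = λ·E[S²]/(2(1−ρ)) = 14.64·0.0005192/(2·0.8126) = 0.004677 hr

Final: 0.004677 hr


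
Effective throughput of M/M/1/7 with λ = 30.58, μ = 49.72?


ρ = 0.6150; P_K = (1−ρ)ρ^7/(1−ρ^8) = 0.013084
λ_eff = λ(1 − P_K) = 30.58·(1 − 0.013084) = 30.58·0.986916 = 30.1799 /hr

Final: 30.1799 /hr


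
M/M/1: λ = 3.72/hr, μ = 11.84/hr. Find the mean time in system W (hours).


W = 1/(μ−λ) = 1/(11.84 − 3.72) = 1/8.12 = 0.1232 hr

Final: 0.1232 hr


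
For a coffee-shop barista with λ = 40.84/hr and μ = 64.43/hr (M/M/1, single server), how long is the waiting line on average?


ρ = 40.84/64.43 = 0.6339
Lq = ρ²/(1−ρ) = 0.4018/0.3661 = 1.0974

Final: 1.0974


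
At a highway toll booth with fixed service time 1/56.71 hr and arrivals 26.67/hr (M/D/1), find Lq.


ρ = 26.67/56.71 = 0.4703
M/D/1: Lq = ρ²/(2(1−ρ)) = 0.2212/(2·0.5297) = 0.20876

Final: 0.20876


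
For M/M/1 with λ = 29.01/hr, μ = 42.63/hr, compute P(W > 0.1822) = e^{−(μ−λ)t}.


W ~ Exponential(μ−λ) for M/M/1.
μ − λ = 42.63 − 29.01 = 13.6200
P(W > t) = e^{−(μ−λ)t} = e^{−2.4816} = 0.083612

Final: 0.083612


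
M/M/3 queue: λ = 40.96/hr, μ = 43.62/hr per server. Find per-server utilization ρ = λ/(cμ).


ρ = λ/(cμ) = 40.96/(3·43.62) = 40.96/130.86 = 0.3130

Final: 0.3130


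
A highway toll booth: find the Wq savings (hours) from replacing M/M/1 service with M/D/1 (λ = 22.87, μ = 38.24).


ρ = 22.87/38.24 = 0.5981
Wq(M/M/1) = ρ/(μ−λ) = 0.5981/15.37 = 0.03891 hr
Wq(M/D/1) = ρ/(2(μ−λ)) = 0.01946 hr
Savings = 0.03891 − 0.01946 = 0.01946 hr

Final: 0.01946 hr


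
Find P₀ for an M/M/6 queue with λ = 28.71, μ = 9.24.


a = λ/μ = 28.71/9.24 = 3.1071; ρ = a/c = 0.5179
Σ_{k=0}^{5} a^k/k! (terms k=0..5) = 1.00000 + 3.10714 + 4.82717 + 4.99957 + 3.88359 + 2.41338 = 20.23085
Tail: a^6/(6!(1−ρ)) = 899.84421/(720·0.4821) = 2.59214
P₀ = 1/(20.23085 + 2.59214) = 1/22.82299 = 0.043815

Final: 0.043815


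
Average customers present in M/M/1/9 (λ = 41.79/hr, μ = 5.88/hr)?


ρ = 41.79/5.88 = 7.1071
L = ρ[1 − (K+1)ρ^K + Kρ^(K+1)] / [(1−ρ)(1−ρ^(K+1))]
Numerator: 7.1071·(1 − 10·46265302.448170 + 9·328814113.828068) = 17744218792.614697
Denominator: (-6.1071)·(-328814112.828068) = 2008114760.485704
L = 17744218792.614697/2008114760.485704 = 8.8363

Final: 8.8363
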